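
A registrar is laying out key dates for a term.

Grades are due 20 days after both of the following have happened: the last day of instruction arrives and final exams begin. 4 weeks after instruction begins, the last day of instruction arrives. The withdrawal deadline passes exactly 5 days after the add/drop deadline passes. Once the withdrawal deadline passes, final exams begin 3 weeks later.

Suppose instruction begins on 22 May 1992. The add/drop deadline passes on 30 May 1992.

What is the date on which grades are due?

15 July 1992

Instruction begins: May 22, 1992.
The last day of instruction arrives: May 22, 1992 + 4 weeks = Jun 19, 1992.
The add/drop deadline passes: May 30, 1992.
The withdrawal deadline passes: May 30, 1992 + 5 days = Jun 4, 1992.
Final exams begin: Jun 4, 1992 + 3 weeks = Jun 25, 1992.
Both prerequisites met — the last day of instruction arrives (Jun 19, 1992), final exams begin (Jun 25, 1992); the later is Jun 25, 1992.
Grades are due: Jun 25, 1992 + 20 days = Jul 15, 1992.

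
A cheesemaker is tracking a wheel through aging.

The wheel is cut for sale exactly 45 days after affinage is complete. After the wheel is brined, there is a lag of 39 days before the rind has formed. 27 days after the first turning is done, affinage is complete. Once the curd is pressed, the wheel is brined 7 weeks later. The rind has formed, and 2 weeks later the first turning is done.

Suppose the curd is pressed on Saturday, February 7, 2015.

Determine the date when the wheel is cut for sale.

The curd is pressed: Feb 7, 2015.
The wheel is brined: Feb 7, 2015 + 7 weeks = Mar 28, 2015.
The rind has formed: Mar 28, 2015 + 39 days = May 6, 2015.
The first turning is done: May 6, 2015 + 2 weeks = May 20, 2015.
Affinage is complete: May 20, 2015 + 27 days = Jun 16, 2015.
The wheel is cut for sale: Jun 16, 2015 + 45 days = Jul 31, 2015.

Friday, July 31, 2015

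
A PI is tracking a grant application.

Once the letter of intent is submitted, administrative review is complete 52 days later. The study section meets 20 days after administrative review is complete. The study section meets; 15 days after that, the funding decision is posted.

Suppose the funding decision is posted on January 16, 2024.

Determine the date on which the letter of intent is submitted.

October 21, 2023

The funding decision is posted: Jan 16, 2024.
The study section meets: Jan 16, 2024 − 15 days = Jan 1, 2024.
Administrative review is complete: Jan 1, 2024 − 20 days = Dec 12, 2023.
The letter of intent is submitted: Dec 12, 2023 − 52 days = Oct 21, 2023.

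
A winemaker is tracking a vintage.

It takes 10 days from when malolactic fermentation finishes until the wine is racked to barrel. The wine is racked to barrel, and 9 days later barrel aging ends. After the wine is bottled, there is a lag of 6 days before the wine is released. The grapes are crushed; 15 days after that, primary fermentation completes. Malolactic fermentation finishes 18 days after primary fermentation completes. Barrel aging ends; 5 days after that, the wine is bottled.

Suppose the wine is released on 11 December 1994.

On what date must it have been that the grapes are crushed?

The wine is released: Dec 11, 1994.
The wine is bottled: Dec 11, 1994 − 6 days = Dec 5, 1994.
Barrel aging ends: Dec 5, 1994 − 5 days = Nov 30, 1994.
The wine is racked to barrel: Nov 30, 1994 − 9 days = Nov 21, 1994.
Malolactic fermentation finishes: Nov 21, 1994 − 10 days = Nov 11, 1994.
Primary fermentation completes: Nov 11, 1994 − 18 days = Oct 24, 1994.
The grapes are crushed: Oct 24, 1994 − 15 days = Oct 9, 1994.

9 October 1994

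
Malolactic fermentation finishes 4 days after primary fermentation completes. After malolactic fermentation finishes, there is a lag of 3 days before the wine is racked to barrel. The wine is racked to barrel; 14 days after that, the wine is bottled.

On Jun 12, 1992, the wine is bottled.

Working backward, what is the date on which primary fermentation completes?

The wine is bottled: Jun 12, 1992.
The wine is racked to barrel: Jun 12, 1992 − 14 days = May 29, 1992.
Malolactic fermentation finishes: May 29, 1992 − 3 days = May 26, 1992.
Primary fermentation completes: May 26, 1992 − 4 days = May 22, 1992.

May 22, 1992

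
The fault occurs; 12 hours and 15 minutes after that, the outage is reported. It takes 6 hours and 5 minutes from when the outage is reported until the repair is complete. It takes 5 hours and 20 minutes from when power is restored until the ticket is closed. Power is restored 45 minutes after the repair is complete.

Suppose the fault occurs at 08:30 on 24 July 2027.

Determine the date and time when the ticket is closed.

The fault occurs: 08:30 Jul 24, 2027.
The outage is reported: 08:30 Jul 24, 2027 + 12h15m = 20:45 Jul 24, 2027.
The repair is complete: 20:45 Jul 24, 2027 + 6h05m = 02:50 Jul 25, 2027.
Power is restored: 02:50 Jul 25, 2027 + 45m = 03:35 Jul 25, 2027.
The ticket is closed: 03:35 Jul 25, 2027 + 5h20m = 08:55 Jul 25, 2027.

08:55 on 25 July 2027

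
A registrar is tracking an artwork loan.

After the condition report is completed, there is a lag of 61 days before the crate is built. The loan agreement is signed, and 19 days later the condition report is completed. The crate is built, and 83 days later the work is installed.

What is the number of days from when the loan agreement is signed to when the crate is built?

80 days

Causal path: the loan agreement is signed → the condition report is completed → the crate is built.
Total delay along the path: 19 + 61 = 80 days.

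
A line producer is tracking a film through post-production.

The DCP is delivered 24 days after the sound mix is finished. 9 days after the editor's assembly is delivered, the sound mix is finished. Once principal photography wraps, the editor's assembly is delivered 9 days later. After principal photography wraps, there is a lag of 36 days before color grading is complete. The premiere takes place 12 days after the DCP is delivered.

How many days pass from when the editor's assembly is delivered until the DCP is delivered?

Causal path: the editor's assembly is delivered → the sound mix is finished → the DCP is delivered.
Total delay along the path: 9 + 24 = 33 days.

33 days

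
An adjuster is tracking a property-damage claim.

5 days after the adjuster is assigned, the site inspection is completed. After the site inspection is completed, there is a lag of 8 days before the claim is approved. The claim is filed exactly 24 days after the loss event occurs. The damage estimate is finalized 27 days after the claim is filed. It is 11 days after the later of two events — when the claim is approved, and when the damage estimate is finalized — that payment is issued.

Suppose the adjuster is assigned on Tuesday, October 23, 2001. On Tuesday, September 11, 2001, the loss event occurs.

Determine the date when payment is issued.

Friday, November 16, 2001

The adjuster is assigned: Oct 23, 2001.
The site inspection is completed: Oct 23, 2001 + 5 days = Oct 28, 2001.
The claim is approved: Oct 28, 2001 + 8 days = Nov 5, 2001.
The loss event occurs: Sep 11, 2001.
The claim is filed: Sep 11, 2001 + 24 days = Oct 5, 2001.
The damage estimate is finalized: Oct 5, 2001 + 27 days = Nov 1, 2001.
Both prerequisites met — the claim is approved (Nov 5, 2001), the damage estimate is finalized (Nov 1, 2001); the later is Nov 5, 2001.
Payment is issued: Nov 5, 2001 + 11 days = Nov 16, 2001.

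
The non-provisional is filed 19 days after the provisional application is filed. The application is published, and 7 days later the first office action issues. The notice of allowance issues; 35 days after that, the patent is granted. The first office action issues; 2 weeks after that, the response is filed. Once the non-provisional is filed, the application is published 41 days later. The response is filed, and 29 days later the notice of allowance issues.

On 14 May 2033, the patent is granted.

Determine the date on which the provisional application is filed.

20 December 2032

The patent is granted: May 14, 2033.
The notice of allowance issues: May 14, 2033 − 35 days = Apr 9, 2033.
The response is filed: Apr 9, 2033 − 29 days = Mar 11, 2033.
The first office action issues: Mar 11, 2033 − 2 weeks = Feb 25, 2033.
The application is published: Feb 25, 2033 − 7 days = Feb 18, 2033.
The non-provisional is filed: Feb 18, 2033 − 41 days = Jan 8, 2033.
The provisional application is filed: Jan 8, 2033 − 19 days = Dec 20, 2032.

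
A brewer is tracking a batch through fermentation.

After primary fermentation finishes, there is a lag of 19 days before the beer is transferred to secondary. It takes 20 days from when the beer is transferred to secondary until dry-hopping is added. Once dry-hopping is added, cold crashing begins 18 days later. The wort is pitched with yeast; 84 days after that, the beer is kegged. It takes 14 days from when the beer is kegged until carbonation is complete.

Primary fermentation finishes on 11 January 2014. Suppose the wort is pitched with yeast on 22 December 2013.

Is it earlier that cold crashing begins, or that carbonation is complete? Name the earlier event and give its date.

Primary fermentation finishes: Jan 11, 2014.
The beer is transferred to secondary: Jan 11, 2014 + 19 days = Jan 30, 2014.
Dry-hopping is added: Jan 30, 2014 + 20 days = Feb 19, 2014.
Cold crashing begins: Feb 19, 2014 + 18 days = Mar 9, 2014.
The wort is pitched with yeast: Dec 22, 2013.
The beer is kegged: Dec 22, 2013 + 84 days = Mar 16, 2014.
Carbonation is complete: Mar 16, 2014 + 14 days = Mar 30, 2014.
Comparing: cold crashing begins on Mar 9, 2014 vs carbonation is complete on Mar 30, 2014. Earlier: cold crashing begins.

Cold crashing begins — 9 March 2014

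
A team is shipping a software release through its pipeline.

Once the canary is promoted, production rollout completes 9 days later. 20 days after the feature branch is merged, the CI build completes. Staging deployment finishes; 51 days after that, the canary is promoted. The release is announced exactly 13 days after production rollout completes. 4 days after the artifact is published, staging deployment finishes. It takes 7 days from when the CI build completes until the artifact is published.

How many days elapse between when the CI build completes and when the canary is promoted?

Causal path: the CI build completes → the artifact is published → staging deployment finishes → the canary is promoted.
Total delay along the path: 7 + 4 + 51 = 62 days.

62 days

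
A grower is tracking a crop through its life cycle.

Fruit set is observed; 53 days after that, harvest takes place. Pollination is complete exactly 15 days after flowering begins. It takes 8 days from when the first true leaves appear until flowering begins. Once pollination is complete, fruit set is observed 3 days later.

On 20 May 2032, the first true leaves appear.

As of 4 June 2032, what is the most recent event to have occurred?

The first true leaves appear: May 20, 2032.
Flowering begins: May 20, 2032 + 8 days = May 28, 2032.
Pollination is complete: May 28, 2032 + 15 days = Jun 12, 2032.
Fruit set is observed: Jun 12, 2032 + 3 days = Jun 15, 2032.
Harvest takes place: Jun 15, 2032 + 53 days = Aug 7, 2032.
Jun 4, 2032 falls between when flowering begins (May 28, 2032) and when pollination is complete (Jun 12, 2032).

Flowering begins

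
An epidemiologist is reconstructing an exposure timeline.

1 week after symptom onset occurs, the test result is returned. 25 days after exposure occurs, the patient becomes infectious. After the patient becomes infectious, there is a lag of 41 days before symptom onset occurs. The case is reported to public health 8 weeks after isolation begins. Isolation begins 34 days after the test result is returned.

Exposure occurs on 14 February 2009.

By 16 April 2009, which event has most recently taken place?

The patient becomes infectious

Exposure occurs: Feb 14, 2009.
The patient becomes infectious: Feb 14, 2009 + 25 days = Mar 11, 2009.
Symptom onset occurs: Mar 11, 2009 + 41 days = Apr 21, 2009.
The test result is returned: Apr 21, 2009 + 1 week = Apr 28, 2009.
Isolation begins: Apr 28, 2009 + 34 days = Jun 1, 2009.
The case is reported to public health: Jun 1, 2009 + 8 weeks = Jul 27, 2009.
Apr 16, 2009 falls between when the patient becomes infectious (Mar 11, 2009) and when symptom onset occurs (Apr 21, 2009).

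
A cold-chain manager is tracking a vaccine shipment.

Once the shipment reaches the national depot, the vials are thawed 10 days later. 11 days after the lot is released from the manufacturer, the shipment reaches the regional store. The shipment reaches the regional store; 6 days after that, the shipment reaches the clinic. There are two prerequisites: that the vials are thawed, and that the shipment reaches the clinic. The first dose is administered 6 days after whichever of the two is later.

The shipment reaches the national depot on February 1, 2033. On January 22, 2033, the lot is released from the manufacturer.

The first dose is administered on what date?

February 17, 2033

The shipment reaches the national depot: Feb 1, 2033.
The vials are thawed: Feb 1, 2033 + 10 days = Feb 11, 2033.
The lot is released from the manufacturer: Jan 22, 2033.
The shipment reaches the regional store: Jan 22, 2033 + 11 days = Feb 2, 2033.
The shipment reaches the clinic: Feb 2, 2033 + 6 days = Feb 8, 2033.
Both prerequisites met — the vials are thawed (Feb 11, 2033), the shipment reaches the clinic (Feb 8, 2033); the later is Feb 11, 2033.
The first dose is administered: Feb 11, 2033 + 6 days = Feb 17, 2033.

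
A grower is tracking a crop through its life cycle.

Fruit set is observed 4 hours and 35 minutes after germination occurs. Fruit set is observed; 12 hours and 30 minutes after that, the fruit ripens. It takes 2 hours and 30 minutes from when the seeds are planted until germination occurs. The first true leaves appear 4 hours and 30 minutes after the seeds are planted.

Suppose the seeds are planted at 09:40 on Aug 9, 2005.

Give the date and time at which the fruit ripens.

The seeds are planted: 09:40 Aug 9, 2005.
Germination occurs: 09:40 Aug 9, 2005 + 2h30m = 12:10 Aug 9, 2005.
Fruit set is observed: 12:10 Aug 9, 2005 + 4h35m = 16:45 Aug 9, 2005.
The fruit ripens: 16:45 Aug 9, 2005 + 12h30m = 05:15 Aug 10, 2005.

05:15 on Aug 10, 2005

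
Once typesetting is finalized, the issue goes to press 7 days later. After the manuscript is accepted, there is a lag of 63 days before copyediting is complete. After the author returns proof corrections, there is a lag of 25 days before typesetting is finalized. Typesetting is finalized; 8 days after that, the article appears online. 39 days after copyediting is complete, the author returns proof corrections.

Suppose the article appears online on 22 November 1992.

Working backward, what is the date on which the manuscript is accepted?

10 July 1992

The article appears online: Nov 22, 1992.
Typesetting is finalized: Nov 22, 1992 − 8 days = Nov 14, 1992.
The author returns proof corrections: Nov 14, 1992 − 25 days = Oct 20, 1992.
Copyediting is complete: Oct 20, 1992 − 39 days = Sep 11, 1992.
The manuscript is accepted: Sep 11, 1992 − 63 days = Jul 10, 1992.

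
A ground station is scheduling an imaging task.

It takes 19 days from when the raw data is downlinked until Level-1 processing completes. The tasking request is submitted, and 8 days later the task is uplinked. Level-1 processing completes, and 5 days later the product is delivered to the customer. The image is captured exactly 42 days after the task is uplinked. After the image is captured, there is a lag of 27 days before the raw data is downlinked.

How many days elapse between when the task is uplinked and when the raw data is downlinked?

69 days

Causal path: the task is uplinked → the image is captured → the raw data is downlinked.
Total delay along the path: 42 + 27 = 69 days.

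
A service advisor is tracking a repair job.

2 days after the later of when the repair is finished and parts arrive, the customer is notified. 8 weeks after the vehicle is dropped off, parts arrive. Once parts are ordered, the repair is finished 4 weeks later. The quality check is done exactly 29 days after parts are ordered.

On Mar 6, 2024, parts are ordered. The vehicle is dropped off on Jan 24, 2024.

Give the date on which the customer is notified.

Apr 5, 2024

Parts are ordered: Mar 6, 2024.
The repair is finished: Mar 6, 2024 + 4 weeks = Apr 3, 2024.
The vehicle is dropped off: Jan 24, 2024.
Parts arrive: Jan 24, 2024 + 8 weeks = Mar 20, 2024.
Both prerequisites met — the repair is finished (Apr 3, 2024), parts arrive (Mar 20, 2024); the later is Apr 3, 2024.
The customer is notified: Apr 3, 2024 + 2 days = Apr 5, 2024.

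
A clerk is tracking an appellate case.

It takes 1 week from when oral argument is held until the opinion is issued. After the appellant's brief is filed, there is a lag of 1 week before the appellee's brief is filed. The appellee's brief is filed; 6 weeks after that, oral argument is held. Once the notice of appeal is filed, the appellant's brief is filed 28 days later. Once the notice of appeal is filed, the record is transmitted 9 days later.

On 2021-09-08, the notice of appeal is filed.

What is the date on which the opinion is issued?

The notice of appeal is filed: Sep 8, 2021.
The appellant's brief is filed: Sep 8, 2021 + 28 days = Oct 6, 2021.
The appellee's brief is filed: Oct 6, 2021 + 1 week = Oct 13, 2021.
Oral argument is held: Oct 13, 2021 + 6 weeks = Nov 24, 2021.
The opinion is issued: Nov 24, 2021 + 1 week = Dec 1, 2021.

2021-12-01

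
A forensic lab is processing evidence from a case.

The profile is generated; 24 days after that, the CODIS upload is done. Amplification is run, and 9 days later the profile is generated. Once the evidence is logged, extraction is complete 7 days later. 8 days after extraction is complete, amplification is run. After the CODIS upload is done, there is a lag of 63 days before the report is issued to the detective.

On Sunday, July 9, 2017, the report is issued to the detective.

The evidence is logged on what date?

Monday, March 20, 2017

The report is issued to the detective: Jul 9, 2017.
The CODIS upload is done: Jul 9, 2017 − 63 days = May 7, 2017.
The profile is generated: May 7, 2017 − 24 days = Apr 13, 2017.
Amplification is run: Apr 13, 2017 − 9 days = Apr 4, 2017.
Extraction is complete: Apr 4, 2017 − 8 days = Mar 27, 2017.
The evidence is logged: Mar 27, 2017 − 7 days = Mar 20, 2017.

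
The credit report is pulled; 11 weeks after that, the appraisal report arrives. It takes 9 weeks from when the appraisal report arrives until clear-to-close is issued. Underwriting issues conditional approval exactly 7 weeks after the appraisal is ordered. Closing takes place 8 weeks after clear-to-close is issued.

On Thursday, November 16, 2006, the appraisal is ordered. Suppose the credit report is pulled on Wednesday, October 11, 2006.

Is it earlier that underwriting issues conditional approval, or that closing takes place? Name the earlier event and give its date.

The appraisal is ordered: Nov 16, 2006.
Underwriting issues conditional approval: Nov 16, 2006 + 7 weeks = Jan 4, 2007.
The credit report is pulled: Oct 11, 2006.
The appraisal report arrives: Oct 11, 2006 + 11 weeks = Dec 27, 2006.
Clear-to-close is issued: Dec 27, 2006 + 9 weeks = Feb 28, 2007.
Closing takes place: Feb 28, 2007 + 8 weeks = Apr 25, 2007.
Comparing: underwriting issues conditional approval on Jan 4, 2007 vs closing takes place on Apr 25, 2007. Earlier: underwriting issues conditional approval.

Underwriting issues conditional approval — Thursday, January 4, 2007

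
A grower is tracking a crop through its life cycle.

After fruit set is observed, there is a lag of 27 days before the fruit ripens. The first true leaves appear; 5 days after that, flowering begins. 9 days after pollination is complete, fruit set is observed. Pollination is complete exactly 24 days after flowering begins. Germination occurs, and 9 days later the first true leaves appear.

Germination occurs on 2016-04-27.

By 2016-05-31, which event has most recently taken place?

Flowering begins

Germination occurs: Apr 27, 2016.
The first true leaves appear: Apr 27, 2016 + 9 days = May 6, 2016.
Flowering begins: May 6, 2016 + 5 days = May 11, 2016.
Pollination is complete: May 11, 2016 + 24 days = Jun 4, 2016.
Fruit set is observed: Jun 4, 2016 + 9 days = Jun 13, 2016.
The fruit ripens: Jun 13, 2016 + 27 days = Jul 10, 2016.
May 31, 2016 falls between when flowering begins (May 11, 2016) and when pollination is complete (Jun 4, 2016).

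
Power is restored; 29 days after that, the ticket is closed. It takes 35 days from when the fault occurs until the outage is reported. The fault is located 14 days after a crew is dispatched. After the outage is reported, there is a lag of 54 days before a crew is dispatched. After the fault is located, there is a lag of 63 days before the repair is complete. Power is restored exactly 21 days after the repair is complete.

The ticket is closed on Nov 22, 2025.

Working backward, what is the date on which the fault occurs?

The ticket is closed: Nov 22, 2025.
Power is restored: Nov 22, 2025 − 29 days = Oct 24, 2025.
The repair is complete: Oct 24, 2025 − 21 days = Oct 3, 2025.
The fault is located: Oct 3, 2025 − 63 days = Aug 1, 2025.
A crew is dispatched: Aug 1, 2025 − 14 days = Jul 18, 2025.
The outage is reported: Jul 18, 2025 − 54 days = May 25, 2025.
The fault occurs: May 25, 2025 − 35 days = Apr 20, 2025.

Apr 20, 2025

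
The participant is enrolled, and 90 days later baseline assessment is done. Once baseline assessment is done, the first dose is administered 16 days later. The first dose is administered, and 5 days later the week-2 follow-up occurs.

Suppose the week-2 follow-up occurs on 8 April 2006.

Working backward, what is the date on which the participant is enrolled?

18 December 2005

The week-2 follow-up occurs: Apr 8, 2006.
The first dose is administered: Apr 8, 2006 − 5 days = Apr 3, 2006.
Baseline assessment is done: Apr 3, 2006 − 16 days = Mar 18, 2006.
The participant is enrolled: Mar 18, 2006 − 90 days = Dec 18, 2005.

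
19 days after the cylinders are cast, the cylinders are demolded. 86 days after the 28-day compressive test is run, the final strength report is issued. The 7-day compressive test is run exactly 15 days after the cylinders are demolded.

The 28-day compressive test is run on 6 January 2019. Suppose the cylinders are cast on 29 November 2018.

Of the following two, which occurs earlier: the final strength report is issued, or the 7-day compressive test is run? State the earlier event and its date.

The 28-day compressive test is run: Jan 6, 2019.
The final strength report is issued: Jan 6, 2019 + 86 days = Apr 2, 2019.
The cylinders are cast: Nov 29, 2018.
The cylinders are demolded: Nov 29, 2018 + 19 days = Dec 18, 2018.
The 7-day compressive test is run: Dec 18, 2018 + 15 days = Jan 2, 2019.
Comparing: the final strength report is issued on Apr 2, 2019 vs the 7-day compressive test is run on Jan 2, 2019. Earlier: the 7-day compressive test is run.

The 7-day compressive test is run — 2 January 2019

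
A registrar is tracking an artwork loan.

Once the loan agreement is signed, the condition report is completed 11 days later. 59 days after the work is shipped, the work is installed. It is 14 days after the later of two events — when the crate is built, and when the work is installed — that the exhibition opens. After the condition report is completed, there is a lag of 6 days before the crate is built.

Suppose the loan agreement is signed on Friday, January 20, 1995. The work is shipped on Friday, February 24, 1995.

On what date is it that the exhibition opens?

The loan agreement is signed: Jan 20, 1995.
The condition report is completed: Jan 20, 1995 + 11 days = Jan 31, 1995.
The crate is built: Jan 31, 1995 + 6 days = Feb 6, 1995.
The work is shipped: Feb 24, 1995.
The work is installed: Feb 24, 1995 + 59 days = Apr 24, 1995.
Both prerequisites met — the crate is built (Feb 6, 1995), the work is installed (Apr 24, 1995); the later is Apr 24, 1995.
The exhibition opens: Apr 24, 1995 + 14 days = May 8, 1995.

Monday, May 8, 1995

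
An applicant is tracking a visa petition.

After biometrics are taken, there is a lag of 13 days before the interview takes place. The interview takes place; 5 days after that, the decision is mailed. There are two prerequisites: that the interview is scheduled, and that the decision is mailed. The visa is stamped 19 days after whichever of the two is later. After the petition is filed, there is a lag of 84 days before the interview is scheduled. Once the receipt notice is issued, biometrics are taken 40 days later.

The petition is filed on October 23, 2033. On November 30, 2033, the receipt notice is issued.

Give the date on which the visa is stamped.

The petition is filed: Oct 23, 2033.
The interview is scheduled: Oct 23, 2033 + 84 days = Jan 15, 2034.
The receipt notice is issued: Nov 30, 2033.
Biometrics are taken: Nov 30, 2033 + 40 days = Jan 9, 2034.
The interview takes place: Jan 9, 2034 + 13 days = Jan 22, 2034.
The decision is mailed: Jan 22, 2034 + 5 days = Jan 27, 2034.
Both prerequisites met — the interview is scheduled (Jan 15, 2034), the decision is mailed (Jan 27, 2034); the later is Jan 27, 2034.
The visa is stamped: Jan 27, 2034 + 19 days = Feb 15, 2034.

February 15, 2034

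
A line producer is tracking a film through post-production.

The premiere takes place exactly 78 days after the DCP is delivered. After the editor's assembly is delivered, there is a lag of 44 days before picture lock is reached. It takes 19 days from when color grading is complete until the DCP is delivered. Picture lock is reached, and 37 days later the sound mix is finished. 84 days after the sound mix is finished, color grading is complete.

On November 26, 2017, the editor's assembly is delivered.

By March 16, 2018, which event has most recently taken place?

The editor's assembly is delivered: Nov 26, 2017.
Picture lock is reached: Nov 26, 2017 + 44 days = Jan 9, 2018.
The sound mix is finished: Jan 9, 2018 + 37 days = Feb 15, 2018.
Color grading is complete: Feb 15, 2018 + 84 days = May 10, 2018.
The DCP is delivered: May 10, 2018 + 19 days = May 29, 2018.
The premiere takes place: May 29, 2018 + 78 days = Aug 15, 2018.
Mar 16, 2018 falls between when the sound mix is finished (Feb 15, 2018) and when color grading is complete (May 10, 2018).

The sound mix is finished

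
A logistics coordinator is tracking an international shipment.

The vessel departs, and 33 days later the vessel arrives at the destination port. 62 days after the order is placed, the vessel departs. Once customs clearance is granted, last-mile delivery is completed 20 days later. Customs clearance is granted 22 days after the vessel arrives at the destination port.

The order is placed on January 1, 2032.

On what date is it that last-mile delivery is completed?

The order is placed: Jan 1, 2032.
The vessel departs: Jan 1, 2032 + 62 days = Mar 3, 2032.
The vessel arrives at the destination port: Mar 3, 2032 + 33 days = Apr 5, 2032.
Customs clearance is granted: Apr 5, 2032 + 22 days = Apr 27, 2032.
Last-mile delivery is completed: Apr 27, 2032 + 20 days = May 17, 2032.

May 17, 2032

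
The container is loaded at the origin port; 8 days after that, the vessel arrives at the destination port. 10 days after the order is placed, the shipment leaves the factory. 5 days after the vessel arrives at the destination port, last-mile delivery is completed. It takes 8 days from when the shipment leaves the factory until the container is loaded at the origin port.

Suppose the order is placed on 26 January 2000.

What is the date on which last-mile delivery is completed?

26 February 2000

The order is placed: Jan 26, 2000.
The shipment leaves the factory: Jan 26, 2000 + 10 days = Feb 5, 2000.
The container is loaded at the origin port: Feb 5, 2000 + 8 days = Feb 13, 2000.
The vessel arrives at the destination port: Feb 13, 2000 + 8 days = Feb 21, 2000.
Last-mile delivery is completed: Feb 21, 2000 + 5 days = Feb 26, 2000.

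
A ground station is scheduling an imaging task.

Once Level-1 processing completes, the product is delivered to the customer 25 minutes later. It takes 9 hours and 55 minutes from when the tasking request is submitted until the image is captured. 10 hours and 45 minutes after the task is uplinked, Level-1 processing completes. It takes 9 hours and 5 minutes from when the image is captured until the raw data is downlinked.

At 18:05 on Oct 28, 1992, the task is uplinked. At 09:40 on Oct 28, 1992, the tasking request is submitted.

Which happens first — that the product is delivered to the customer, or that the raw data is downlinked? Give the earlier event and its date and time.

The task is uplinked: 18:05 Oct 28, 1992.
Level-1 processing completes: 18:05 Oct 28, 1992 + 10h45m = 04:50 Oct 29, 1992.
The product is delivered to the customer: 04:50 Oct 29, 1992 + 25m = 05:15 Oct 29, 1992.
The tasking request is submitted: 09:40 Oct 28, 1992.
The image is captured: 09:40 Oct 28, 1992 + 9h55m = 19:35 Oct 28, 1992.
The raw data is downlinked: 19:35 Oct 28, 1992 + 9h05m = 04:40 Oct 29, 1992.
Comparing: the product is delivered to the customer at 05:15 Oct 29, 1992 vs the raw data is downlinked at 04:40 Oct 29, 1992. Earlier: the raw data is downlinked.

The raw data is downlinked — 04:40 on Oct 29, 1992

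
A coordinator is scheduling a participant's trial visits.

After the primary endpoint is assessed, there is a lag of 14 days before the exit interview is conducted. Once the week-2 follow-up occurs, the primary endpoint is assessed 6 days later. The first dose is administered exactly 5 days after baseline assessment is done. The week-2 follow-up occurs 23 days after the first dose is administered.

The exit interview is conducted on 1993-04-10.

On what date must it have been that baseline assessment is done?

The exit interview is conducted: Apr 10, 1993.
The primary endpoint is assessed: Apr 10, 1993 − 14 days = Mar 27, 1993.
The week-2 follow-up occurs: Mar 27, 1993 − 6 days = Mar 21, 1993.
The first dose is administered: Mar 21, 1993 − 23 days = Feb 26, 1993.
Baseline assessment is done: Feb 26, 1993 − 5 days = Feb 21, 1993.

1993-02-21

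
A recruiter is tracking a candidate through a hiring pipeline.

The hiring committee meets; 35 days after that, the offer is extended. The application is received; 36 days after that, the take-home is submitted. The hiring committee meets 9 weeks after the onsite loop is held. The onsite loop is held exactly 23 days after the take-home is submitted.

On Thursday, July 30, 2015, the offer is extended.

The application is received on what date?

The offer is extended: Jul 30, 2015.
The hiring committee meets: Jul 30, 2015 − 35 days = Jun 25, 2015.
The onsite loop is held: Jun 25, 2015 − 9 weeks = Apr 23, 2015.
The take-home is submitted: Apr 23, 2015 − 23 days = Mar 31, 2015.
The application is received: Mar 31, 2015 − 36 days = Feb 23, 2015.

Monday, February 23, 2015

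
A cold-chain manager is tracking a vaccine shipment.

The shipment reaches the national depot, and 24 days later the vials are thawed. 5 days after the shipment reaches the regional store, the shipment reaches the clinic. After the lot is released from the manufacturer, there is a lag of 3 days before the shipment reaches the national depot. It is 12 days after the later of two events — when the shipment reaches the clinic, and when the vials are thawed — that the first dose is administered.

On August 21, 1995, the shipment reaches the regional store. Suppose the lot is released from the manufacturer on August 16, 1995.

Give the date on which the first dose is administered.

The shipment reaches the regional store: Aug 21, 1995.
The shipment reaches the clinic: Aug 21, 1995 + 5 days = Aug 26, 1995.
The lot is released from the manufacturer: Aug 16, 1995.
The shipment reaches the national depot: Aug 16, 1995 + 3 days = Aug 19, 1995.
The vials are thawed: Aug 19, 1995 + 24 days = Sep 12, 1995.
Both prerequisites met — the shipment reaches the clinic (Aug 26, 1995), the vials are thawed (Sep 12, 1995); the later is Sep 12, 1995.
The first dose is administered: Sep 12, 1995 + 12 days = Sep 24, 1995.

September 24, 1995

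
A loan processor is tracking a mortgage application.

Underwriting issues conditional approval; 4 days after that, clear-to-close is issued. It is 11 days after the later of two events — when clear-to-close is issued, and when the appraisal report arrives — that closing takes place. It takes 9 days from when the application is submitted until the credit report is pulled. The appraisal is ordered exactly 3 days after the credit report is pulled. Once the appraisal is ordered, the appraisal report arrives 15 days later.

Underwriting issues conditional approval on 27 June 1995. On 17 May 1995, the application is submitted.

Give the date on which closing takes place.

12 July 1995

Underwriting issues conditional approval: Jun 27, 1995.
Clear-to-close is issued: Jun 27, 1995 + 4 days = Jul 1, 1995.
The application is submitted: May 17, 1995.
The credit report is pulled: May 17, 1995 + 9 days = May 26, 1995.
The appraisal is ordered: May 26, 1995 + 3 days = May 29, 1995.
The appraisal report arrives: May 29, 1995 + 15 days = Jun 13, 1995.
Both prerequisites met — clear-to-close is issued (Jul 1, 1995), the appraisal report arrives (Jun 13, 1995); the later is Jul 1, 1995.
Closing takes place: Jul 1, 1995 + 11 days = Jul 12, 1995.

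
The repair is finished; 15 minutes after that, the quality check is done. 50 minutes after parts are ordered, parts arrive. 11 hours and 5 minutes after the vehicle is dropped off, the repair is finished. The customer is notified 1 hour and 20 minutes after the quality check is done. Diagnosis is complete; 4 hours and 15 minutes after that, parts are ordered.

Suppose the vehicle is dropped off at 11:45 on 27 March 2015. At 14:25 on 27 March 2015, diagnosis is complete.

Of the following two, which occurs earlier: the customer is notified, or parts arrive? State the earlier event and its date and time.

Parts arrive — 19:30 on 27 March 2015

The vehicle is dropped off: 11:45 Mar 27, 2015.
The repair is finished: 11:45 Mar 27, 2015 + 11h05m = 22:50 Mar 27, 2015.
The quality check is done: 22:50 Mar 27, 2015 + 15m = 23:05 Mar 27, 2015.
The customer is notified: 23:05 Mar 27, 2015 + 1h20m = 00:25 Mar 28, 2015.
Diagnosis is complete: 14:25 Mar 27, 2015.
Parts are ordered: 14:25 Mar 27, 2015 + 4h15m = 18:40 Mar 27, 2015.
Parts arrive: 18:40 Mar 27, 2015 + 50m = 19:30 Mar 27, 2015.
Comparing: the customer is notified at 00:25 Mar 28, 2015 vs parts arrive at 19:30 Mar 27, 2015. Earlier: parts arrive.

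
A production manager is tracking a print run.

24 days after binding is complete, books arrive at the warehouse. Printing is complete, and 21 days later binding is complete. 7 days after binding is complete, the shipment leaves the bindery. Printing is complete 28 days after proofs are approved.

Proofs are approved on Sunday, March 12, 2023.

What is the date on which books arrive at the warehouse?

Proofs are approved: Mar 12, 2023.
Printing is complete: Mar 12, 2023 + 28 days = Apr 9, 2023.
Binding is complete: Apr 9, 2023 + 21 days = Apr 30, 2023.
Books arrive at the warehouse: Apr 30, 2023 + 24 days = May 24, 2023.

Wednesday, May 24, 2023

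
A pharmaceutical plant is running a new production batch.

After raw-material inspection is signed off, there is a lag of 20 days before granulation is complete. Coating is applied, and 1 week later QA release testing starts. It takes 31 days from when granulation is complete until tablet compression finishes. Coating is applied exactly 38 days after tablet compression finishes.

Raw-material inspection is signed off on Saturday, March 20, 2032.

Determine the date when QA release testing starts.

Thursday, June 24, 2032

Raw-material inspection is signed off: Mar 20, 2032.
Granulation is complete: Mar 20, 2032 + 20 days = Apr 9, 2032.
Tablet compression finishes: Apr 9, 2032 + 31 days = May 10, 2032.
Coating is applied: May 10, 2032 + 38 days = Jun 17, 2032.
QA release testing starts: Jun 17, 2032 + 1 week = Jun 24, 2032.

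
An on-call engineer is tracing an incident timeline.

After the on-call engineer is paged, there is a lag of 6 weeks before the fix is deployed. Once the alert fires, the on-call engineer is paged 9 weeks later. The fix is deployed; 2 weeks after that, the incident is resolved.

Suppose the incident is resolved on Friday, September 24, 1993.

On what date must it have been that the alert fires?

Friday, May 28, 1993

The incident is resolved: Sep 24, 1993.
The fix is deployed: Sep 24, 1993 − 2 weeks = Sep 10, 1993.
The on-call engineer is paged: Sep 10, 1993 − 6 weeks = Jul 30, 1993.
The alert fires: Jul 30, 1993 − 9 weeks = May 28, 1993.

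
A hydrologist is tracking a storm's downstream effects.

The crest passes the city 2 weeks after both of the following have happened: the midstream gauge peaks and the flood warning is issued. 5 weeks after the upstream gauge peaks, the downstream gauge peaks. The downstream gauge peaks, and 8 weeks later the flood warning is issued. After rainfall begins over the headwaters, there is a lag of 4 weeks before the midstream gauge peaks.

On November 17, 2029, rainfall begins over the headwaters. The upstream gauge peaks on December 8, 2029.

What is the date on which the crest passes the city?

Rainfall begins over the headwaters: Nov 17, 2029.
The midstream gauge peaks: Nov 17, 2029 + 4 weeks = Dec 15, 2029.
The upstream gauge peaks: Dec 8, 2029.
The downstream gauge peaks: Dec 8, 2029 + 5 weeks = Jan 12, 2030.
The flood warning is issued: Jan 12, 2030 + 8 weeks = Mar 9, 2030.
Both prerequisites met — the midstream gauge peaks (Dec 15, 2029), the flood warning is issued (Mar 9, 2030); the later is Mar 9, 2030.
The crest passes the city: Mar 9, 2030 + 2 weeks = Mar 23, 2030.

March 23, 2030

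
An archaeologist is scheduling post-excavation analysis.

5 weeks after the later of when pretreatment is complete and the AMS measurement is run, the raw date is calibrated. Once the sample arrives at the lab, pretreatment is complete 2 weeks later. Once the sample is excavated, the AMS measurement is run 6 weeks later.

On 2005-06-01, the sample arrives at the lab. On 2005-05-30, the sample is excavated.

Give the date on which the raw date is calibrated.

2005-08-15

The sample arrives at the lab: Jun 1, 2005.
Pretreatment is complete: Jun 1, 2005 + 2 weeks = Jun 15, 2005.
The sample is excavated: May 30, 2005.
The AMS measurement is run: May 30, 2005 + 6 weeks = Jul 11, 2005.
Both prerequisites met — pretreatment is complete (Jun 15, 2005), the AMS measurement is run (Jul 11, 2005); the later is Jul 11, 2005.
The raw date is calibrated: Jul 11, 2005 + 5 weeks = Aug 15, 2005.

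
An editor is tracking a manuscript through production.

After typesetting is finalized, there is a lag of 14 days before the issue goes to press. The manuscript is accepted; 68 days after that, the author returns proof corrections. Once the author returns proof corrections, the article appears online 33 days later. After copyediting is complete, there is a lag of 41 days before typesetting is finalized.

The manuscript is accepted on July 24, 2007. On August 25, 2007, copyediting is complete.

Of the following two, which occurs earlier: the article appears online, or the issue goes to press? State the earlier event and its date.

The issue goes to press — October 19, 2007

The manuscript is accepted: Jul 24, 2007.
The author returns proof corrections: Jul 24, 2007 + 68 days = Sep 30, 2007.
The article appears online: Sep 30, 2007 + 33 days = Nov 2, 2007.
Copyediting is complete: Aug 25, 2007.
Typesetting is finalized: Aug 25, 2007 + 41 days = Oct 5, 2007.
The issue goes to press: Oct 5, 2007 + 14 days = Oct 19, 2007.
Comparing: the article appears online on Nov 2, 2007 vs the issue goes to press on Oct 19, 2007. Earlier: the issue goes to press.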